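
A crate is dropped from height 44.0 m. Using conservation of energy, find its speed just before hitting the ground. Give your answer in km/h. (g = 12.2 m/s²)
mgh = ½mv² ⇒ v = √(2gh) = √(2·12.2·44.0) = 32.7658 m/s = 118.0 km/h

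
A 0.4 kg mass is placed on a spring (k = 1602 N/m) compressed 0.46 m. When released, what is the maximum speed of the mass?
½kx² = ½mv² ⇒ v = x√(k/m) = (0.46)√(1602/0.4) = 29.11 m/s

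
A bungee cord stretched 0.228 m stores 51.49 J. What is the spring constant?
k = 2·PE/x² = 2·51.49/(0.228)² = 1981 N/m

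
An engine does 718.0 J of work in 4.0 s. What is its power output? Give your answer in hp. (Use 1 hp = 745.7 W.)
P = W/t = 718.0/4.0 = 179.5 W = 0.2407 hp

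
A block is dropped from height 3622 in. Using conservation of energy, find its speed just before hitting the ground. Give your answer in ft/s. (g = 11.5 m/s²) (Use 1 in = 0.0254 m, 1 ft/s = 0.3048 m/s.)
Convert to SI: h = 91.9988 m
mgh = ½mv² ⇒ v = √(2gh) = √(2·11.5·91.9988) = 45.9997 m/s = 150.9 ft/s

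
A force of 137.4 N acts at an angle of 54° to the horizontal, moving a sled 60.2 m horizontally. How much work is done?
W = F·d·cosθ = (137.4)(60.2)cos(54°) = 4862 J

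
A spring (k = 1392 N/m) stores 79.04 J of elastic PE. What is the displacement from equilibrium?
x = √(2·PE/k) = √(2·79.04/1392) = 0.337 m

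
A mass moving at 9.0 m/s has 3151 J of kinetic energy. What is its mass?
m = 2·KE/v² = 2·3151/(9.0)² = 77.8 kg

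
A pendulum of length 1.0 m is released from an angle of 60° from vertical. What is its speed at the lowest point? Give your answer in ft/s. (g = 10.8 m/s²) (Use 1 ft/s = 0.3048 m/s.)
h = L(1 − cosθ) = 1.0(1 − cos60°) = 0.5 m
v = √(2gh) = √(2·10.8·0.5) = 3.28634 m/s = 10.78 ft/s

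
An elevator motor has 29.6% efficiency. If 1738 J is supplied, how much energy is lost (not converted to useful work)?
W_lost = W_in(1 − η) = 1738·(1 − 0.296) = 1224 J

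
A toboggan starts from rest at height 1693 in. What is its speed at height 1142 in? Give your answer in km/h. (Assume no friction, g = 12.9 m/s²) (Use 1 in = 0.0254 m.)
Convert to SI: h₁−h₂ = 13.9954 m
mgh₁ = mgh₂ + ½mv² ⇒ v = √(2g(h₁−h₂)) = √(2·12.9·13.9954) = 19.0021 m/s = 68.41 km/h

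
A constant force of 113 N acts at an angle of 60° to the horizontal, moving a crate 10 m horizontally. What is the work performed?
W = F·d·cosθ = (113)(10)cos(60°) = 565.0 J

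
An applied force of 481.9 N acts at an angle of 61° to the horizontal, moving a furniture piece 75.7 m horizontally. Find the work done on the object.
W = F·d·cosθ = (481.9)(75.7)cos(61°) = 17690 J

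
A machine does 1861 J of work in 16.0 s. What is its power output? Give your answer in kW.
P = W/t = 1861.0/16.0 = 116.313 W = 0.1163 kW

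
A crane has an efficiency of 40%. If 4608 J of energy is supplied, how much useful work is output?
W_out = η·W_in = 0.4·4608 = 1843.2 J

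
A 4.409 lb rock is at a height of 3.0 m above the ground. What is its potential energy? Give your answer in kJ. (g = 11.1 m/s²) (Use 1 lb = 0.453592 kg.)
Convert to SI: m = 1.99989 kg, h = 3.0 m
PE = mgh = (1.99989)(11.1)(3.0) = 66.5962 J = 0.0666 kJ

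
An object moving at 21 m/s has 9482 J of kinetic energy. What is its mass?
m = 2·KE/v² = 2·9482/(21)² = 43.0 kg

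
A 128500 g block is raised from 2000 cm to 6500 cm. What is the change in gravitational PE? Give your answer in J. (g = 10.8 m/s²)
Convert to SI: m = 128.5 kg, Δh = 45.0 m
ΔPE = mgΔh = (128.5)(10.8)(45.0) = 62450 J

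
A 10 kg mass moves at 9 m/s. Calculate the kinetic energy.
KE = ½mv² = ½(10)(9)² = 405.0 J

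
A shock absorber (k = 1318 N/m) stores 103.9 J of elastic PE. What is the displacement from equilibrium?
x = √(2·PE/k) = √(2·103.9/1318) = 0.3971 m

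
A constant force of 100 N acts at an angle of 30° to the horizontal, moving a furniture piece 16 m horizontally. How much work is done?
W = F·d·cosθ = (100)(16)cos(30°) = 1386 J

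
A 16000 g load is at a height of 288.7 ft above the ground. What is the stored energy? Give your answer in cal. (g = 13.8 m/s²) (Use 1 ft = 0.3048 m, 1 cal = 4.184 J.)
Convert to SI: m = 16.0 kg, h = 87.9958 m
PE = mgh = (16.0)(13.8)(87.9958) = 19429.5 J = 4644 cal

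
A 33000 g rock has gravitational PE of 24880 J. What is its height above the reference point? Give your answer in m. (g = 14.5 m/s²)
Convert to SI: m = 33.0 kg, PE = 24880.0 J
h = PE/(mg) = 24880.0/(33.0·14.5) = 52.0 m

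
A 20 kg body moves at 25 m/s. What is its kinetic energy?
KE = ½mv² = ½(20)(25)² = 6250.0 J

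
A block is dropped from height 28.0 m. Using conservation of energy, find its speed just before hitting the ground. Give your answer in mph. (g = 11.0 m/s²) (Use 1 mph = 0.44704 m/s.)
mgh = ½mv² ⇒ v = √(2gh) = √(2·11.0·28.0) = 24.8193 m/s = 55.52 mph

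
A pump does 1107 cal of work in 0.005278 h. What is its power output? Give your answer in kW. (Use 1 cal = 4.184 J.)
Convert to SI: W = 4631.69 J, t = 19.0008 s
P = W/t = 4631.69/19.0008 = 243.763 W = 0.2438 kW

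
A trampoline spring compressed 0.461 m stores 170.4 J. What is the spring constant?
k = 2·PE/x² = 2·170.4/(0.461)² = 1604 N/m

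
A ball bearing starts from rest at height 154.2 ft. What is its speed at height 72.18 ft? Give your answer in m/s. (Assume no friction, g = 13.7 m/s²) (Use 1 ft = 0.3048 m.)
Convert to SI: h₁−h₂ = 24.9997 m
mgh₁ = mgh₂ + ½mv² ⇒ v = √(2g(h₁−h₂)) = √(2·13.7·24.9997) = 26.17 m/s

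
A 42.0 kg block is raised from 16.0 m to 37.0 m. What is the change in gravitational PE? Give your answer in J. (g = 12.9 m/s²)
ΔPE = mgΔh = (42.0)(12.9)(21.0) = 11380 J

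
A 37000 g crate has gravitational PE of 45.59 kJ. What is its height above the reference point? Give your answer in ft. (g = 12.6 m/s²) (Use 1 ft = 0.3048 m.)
Convert to SI: m = 37.0 kg, PE = 45590.0 J
h = PE/(mg) = 45590.0/(37.0·12.6) = 97.7906 m = 320.8 ft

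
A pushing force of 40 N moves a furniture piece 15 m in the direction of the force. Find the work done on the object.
W = F·d = (40)(15) = 600.0 J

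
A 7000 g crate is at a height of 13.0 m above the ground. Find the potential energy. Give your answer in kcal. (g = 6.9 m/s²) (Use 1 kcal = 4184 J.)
Convert to SI: m = 7.0 kg, h = 13.0 m
PE = mgh = (7.0)(6.9)(13.0) = 627.9 J = 0.1501 kcal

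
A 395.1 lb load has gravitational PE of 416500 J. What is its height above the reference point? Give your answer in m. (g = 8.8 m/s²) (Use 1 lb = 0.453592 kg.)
Convert to SI: m = 179.214 kg, PE = 416500 J
h = PE/(mg) = 416500/(179.214·8.8) = 264.1 m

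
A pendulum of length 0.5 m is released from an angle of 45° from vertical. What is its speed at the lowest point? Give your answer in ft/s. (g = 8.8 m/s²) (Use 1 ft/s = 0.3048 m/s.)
h = L(1 − cosθ) = 0.5(1 − cos45°) = 0.146447 m
v = √(2gh) = √(2·8.8·0.146447) = 1.60545 m/s = 5.267 ft/s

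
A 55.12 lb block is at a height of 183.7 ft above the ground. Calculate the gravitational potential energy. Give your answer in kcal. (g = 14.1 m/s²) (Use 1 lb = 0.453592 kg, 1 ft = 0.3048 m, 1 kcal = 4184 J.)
Convert to SI: m = 25.002 kg, h = 55.9918 m
PE = mgh = (25.002)(14.1)(55.9918) = 19738.7 J = 4.718 kcal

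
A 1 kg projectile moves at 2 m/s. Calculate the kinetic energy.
KE = ½mv² = ½(1)(2)² = 2.0 J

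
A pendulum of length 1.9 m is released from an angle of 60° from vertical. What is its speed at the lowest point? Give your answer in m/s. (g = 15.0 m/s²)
h = L(1 − cosθ) = 1.9(1 − cos60°) = 0.95 m
v = √(2gh) = √(2·15.0·0.95) = 5.339 m/s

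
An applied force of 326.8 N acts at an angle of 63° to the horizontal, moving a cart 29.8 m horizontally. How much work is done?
W = F·d·cosθ = (326.8)(29.8)cos(63°) = 4421 J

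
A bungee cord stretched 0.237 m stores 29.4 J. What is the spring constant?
k = 2·PE/x² = 2·29.4/(0.237)² = 1047 N/m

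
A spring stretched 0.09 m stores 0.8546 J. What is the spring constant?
k = 2·PE/x² = 2·0.8546/(0.09)² = 211.0 N/m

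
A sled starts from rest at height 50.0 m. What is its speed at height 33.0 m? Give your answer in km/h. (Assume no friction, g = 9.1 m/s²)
mgh₁ = mgh₂ + ½mv² ⇒ v = √(2g(h₁−h₂)) = √(2·9.1·17.0) = 17.5898 m/s = 63.32 km/h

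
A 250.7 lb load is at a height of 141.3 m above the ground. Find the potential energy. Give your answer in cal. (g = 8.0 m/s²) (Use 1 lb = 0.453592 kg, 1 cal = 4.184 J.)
Convert to SI: m = 113.716 kg, h = 141.3 m
PE = mgh = (113.716)(8.0)(141.3) = 128544 J = 30720 cal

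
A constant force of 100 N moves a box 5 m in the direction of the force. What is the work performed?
W = F·d = (100)(5) = 500.0 J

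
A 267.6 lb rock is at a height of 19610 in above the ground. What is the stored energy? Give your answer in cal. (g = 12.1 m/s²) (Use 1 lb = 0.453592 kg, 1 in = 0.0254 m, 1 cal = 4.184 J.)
Convert to SI: m = 121.381 kg, h = 498.094 m
PE = mgh = (121.381)(12.1)(498.094) = 731557 J = 174800 cal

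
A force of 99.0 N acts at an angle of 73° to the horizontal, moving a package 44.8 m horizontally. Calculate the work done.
W = F·d·cosθ = (99.0)(44.8)cos(73°) = 1297 J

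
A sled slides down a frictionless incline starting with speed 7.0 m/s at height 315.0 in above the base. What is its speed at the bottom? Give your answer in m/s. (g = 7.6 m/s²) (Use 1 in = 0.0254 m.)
Convert to SI: v₀ = 7.0 m/s, h = 8.001 m
½mv₀² + mgh = ½mv² ⇒ v = √(v₀² + 2gh) = √(7.0² + 2·7.6·8.001) = 13.06 m/s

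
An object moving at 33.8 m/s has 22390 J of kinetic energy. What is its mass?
m = 2·KE/v² = 2·22390/(33.8)² = 39.2 kg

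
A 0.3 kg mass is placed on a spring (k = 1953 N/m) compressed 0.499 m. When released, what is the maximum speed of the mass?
½kx² = ½mv² ⇒ v = x√(k/m) = (0.499)√(1953/0.3) = 40.26 m/s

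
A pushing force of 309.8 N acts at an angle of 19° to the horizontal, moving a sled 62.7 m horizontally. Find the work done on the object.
W = F·d·cosθ = (309.8)(62.7)cos(19°) = 18370 J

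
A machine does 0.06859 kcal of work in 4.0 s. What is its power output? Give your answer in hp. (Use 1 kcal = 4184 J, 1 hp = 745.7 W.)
Convert to SI: W = 286.981 J, t = 4.0 s
P = W/t = 286.981/4.0 = 71.7451 W = 0.09621 hp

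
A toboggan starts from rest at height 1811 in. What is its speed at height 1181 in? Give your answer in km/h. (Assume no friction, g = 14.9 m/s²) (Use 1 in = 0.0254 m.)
Convert to SI: h₁−h₂ = 16.002 m
mgh₁ = mgh₂ + ½mv² ⇒ v = √(2g(h₁−h₂)) = √(2·14.9·16.002) = 21.8371 m/s = 78.61 km/h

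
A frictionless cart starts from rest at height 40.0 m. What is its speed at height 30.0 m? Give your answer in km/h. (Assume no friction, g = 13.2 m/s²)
mgh₁ = mgh₂ + ½mv² ⇒ v = √(2g(h₁−h₂)) = √(2·13.2·10.0) = 16.2481 m/s = 58.49 km/h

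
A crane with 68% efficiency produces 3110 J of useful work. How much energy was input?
W_in = W_out/η = 3110/0.68 = 4574 J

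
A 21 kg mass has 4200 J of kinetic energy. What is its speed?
v = √(2·KE/m) = √(2·4200/21) = 20.0 m/s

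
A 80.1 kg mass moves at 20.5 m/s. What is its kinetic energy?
KE = ½mv² = ½(80.1)(20.5)² = 16830 J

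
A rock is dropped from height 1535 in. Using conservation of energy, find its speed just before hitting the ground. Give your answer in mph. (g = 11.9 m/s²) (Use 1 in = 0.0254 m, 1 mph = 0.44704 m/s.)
Convert to SI: h = 38.989 m
mgh = ½mv² ⇒ v = √(2gh) = √(2·11.9·38.989) = 30.4621 m/s = 68.14 mph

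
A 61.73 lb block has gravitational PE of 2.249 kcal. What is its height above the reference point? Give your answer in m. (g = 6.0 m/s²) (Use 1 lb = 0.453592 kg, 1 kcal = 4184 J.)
Convert to SI: m = 28.0002 kg, PE = 9409.82 J
h = PE/(mg) = 9409.82/(28.0002·6.0) = 56.01 m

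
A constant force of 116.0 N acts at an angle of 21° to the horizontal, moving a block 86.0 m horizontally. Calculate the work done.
W = F·d·cosθ = (116.0)(86.0)cos(21°) = 9313 J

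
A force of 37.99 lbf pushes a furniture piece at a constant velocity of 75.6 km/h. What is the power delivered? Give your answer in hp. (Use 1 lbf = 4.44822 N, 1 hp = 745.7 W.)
Convert to SI: F = 168.988 N, v = 21.0 m/s
P = Fv = (168.988)(21.0) = 3548.75 W = 4.759 hp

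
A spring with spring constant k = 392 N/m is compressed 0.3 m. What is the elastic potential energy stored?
PE = ½kx² = ½(392)(0.3)² = 17.64 J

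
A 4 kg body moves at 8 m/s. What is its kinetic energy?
KE = ½mv² = ½(4)(8)² = 128.0 J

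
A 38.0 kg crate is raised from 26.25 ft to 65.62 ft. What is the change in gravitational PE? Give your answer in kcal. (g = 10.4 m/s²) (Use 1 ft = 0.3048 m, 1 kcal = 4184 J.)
Convert to SI: m = 38.0 kg, Δh = 12.0 m
ΔPE = mgΔh = (38.0)(10.4)(12.0) = 4742.39 J = 1.133 kcal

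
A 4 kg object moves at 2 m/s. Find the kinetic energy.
KE = ½mv² = ½(4)(2)² = 8.0 J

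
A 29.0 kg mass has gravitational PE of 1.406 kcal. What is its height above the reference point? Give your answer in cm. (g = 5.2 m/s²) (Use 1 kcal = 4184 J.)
Convert to SI: m = 29.0 kg, PE = 5882.7 J
h = PE/(mg) = 5882.7/(29.0·5.2) = 39.01 m = 3901 cm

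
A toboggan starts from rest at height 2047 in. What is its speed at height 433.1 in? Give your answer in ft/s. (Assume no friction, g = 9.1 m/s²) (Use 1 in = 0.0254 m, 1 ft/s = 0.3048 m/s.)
Convert to SI: h₁−h₂ = 40.9931 m
mgh₁ = mgh₂ + ½mv² ⇒ v = √(2g(h₁−h₂)) = √(2·9.1·40.9931) = 27.3143 m/s = 89.61 ft/s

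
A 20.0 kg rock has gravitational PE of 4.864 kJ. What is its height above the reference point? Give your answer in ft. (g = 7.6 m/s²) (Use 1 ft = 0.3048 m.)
Convert to SI: m = 20.0 kg, PE = 4864.0 J
h = PE/(mg) = 4864.0/(20.0·7.6) = 32.0 m = 105.0 ft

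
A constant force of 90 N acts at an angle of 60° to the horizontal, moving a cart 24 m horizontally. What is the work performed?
W = F·d·cosθ = (90)(24)cos(60°) = 1080 J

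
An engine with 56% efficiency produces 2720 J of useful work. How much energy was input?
W_in = W_out/η = 2720/0.56 = 4857 J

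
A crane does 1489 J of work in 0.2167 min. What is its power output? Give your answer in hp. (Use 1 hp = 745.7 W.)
Convert to SI: W = 1489.0 J, t = 13.002 s
P = W/t = 1489.0/13.002 = 114.521 W = 0.1536 hp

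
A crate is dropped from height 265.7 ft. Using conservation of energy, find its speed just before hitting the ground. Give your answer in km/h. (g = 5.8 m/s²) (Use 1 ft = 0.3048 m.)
Convert to SI: h = 80.9854 m
mgh = ½mv² ⇒ v = √(2gh) = √(2·5.8·80.9854) = 30.6501 m/s = 110.3 km/h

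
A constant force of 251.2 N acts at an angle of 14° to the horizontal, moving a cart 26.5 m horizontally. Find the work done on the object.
W = F·d·cosθ = (251.2)(26.5)cos(14°) = 6459 J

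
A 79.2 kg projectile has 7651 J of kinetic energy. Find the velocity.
v = √(2·KE/m) = √(2·7651/79.2) = 13.9 m/s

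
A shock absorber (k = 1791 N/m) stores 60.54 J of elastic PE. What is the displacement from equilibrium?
x = √(2·PE/k) = √(2·60.54/1791) = 0.26 m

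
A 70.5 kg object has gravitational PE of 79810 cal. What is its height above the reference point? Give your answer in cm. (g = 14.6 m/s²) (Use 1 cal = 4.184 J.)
Convert to SI: m = 70.5 kg, PE = 333925 J
h = PE/(mg) = 333925/(70.5·14.6) = 324.42 m = 32440 cm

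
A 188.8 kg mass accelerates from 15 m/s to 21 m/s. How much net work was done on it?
W = ΔKE = ½m(v₂² − v₁²) = ½(188.8)(21² − 15²) = 20390.4 J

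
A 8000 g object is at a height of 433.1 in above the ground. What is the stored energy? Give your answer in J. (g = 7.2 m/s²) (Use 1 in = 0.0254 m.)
Convert to SI: m = 8.0 kg, h = 11.0007 m
PE = mgh = (8.0)(7.2)(11.0007) = 633.6 J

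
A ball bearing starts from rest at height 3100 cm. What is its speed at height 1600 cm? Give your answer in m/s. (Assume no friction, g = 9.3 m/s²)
Convert to SI: h₁−h₂ = 15.0 m
mgh₁ = mgh₂ + ½mv² ⇒ v = √(2g(h₁−h₂)) = √(2·9.3·15.0) = 16.7 m/s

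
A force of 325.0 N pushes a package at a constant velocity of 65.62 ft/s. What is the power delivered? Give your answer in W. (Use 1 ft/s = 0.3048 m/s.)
Convert to SI: F = 325.0 N, v = 20.001 m/s
P = Fv = (325.0)(20.001) = 6500 W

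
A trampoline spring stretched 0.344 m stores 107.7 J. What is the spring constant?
k = 2·PE/x² = 2·107.7/(0.344)² = 1820 N/m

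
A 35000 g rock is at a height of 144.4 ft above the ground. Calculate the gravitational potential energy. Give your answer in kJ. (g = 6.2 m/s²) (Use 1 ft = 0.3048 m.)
Convert to SI: m = 35.0 kg, h = 44.0131 m
PE = mgh = (35.0)(6.2)(44.0131) = 9550.85 J = 9.551 kJ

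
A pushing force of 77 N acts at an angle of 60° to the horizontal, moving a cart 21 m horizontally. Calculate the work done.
W = F·d·cosθ = (77)(21)cos(60°) = 808.5 J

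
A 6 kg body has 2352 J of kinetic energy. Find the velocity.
v = √(2·KE/m) = √(2·2352/6) = 28.0 m/s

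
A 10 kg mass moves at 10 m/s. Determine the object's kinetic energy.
KE = ½mv² = ½(10)(10)² = 500.0 J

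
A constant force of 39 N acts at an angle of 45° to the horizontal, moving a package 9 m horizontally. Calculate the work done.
W = F·d·cosθ = (39)(9)cos(45°) = 248.2 J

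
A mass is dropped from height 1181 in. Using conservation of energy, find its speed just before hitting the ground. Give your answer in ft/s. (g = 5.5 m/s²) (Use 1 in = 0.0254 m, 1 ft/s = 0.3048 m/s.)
Convert to SI: h = 29.9974 m
mgh = ½mv² ⇒ v = √(2gh) = √(2·5.5·29.9974) = 18.1651 m/s = 59.6 ft/s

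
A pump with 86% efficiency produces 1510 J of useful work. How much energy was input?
W_in = W_out/η = 1510/0.86 = 1756 J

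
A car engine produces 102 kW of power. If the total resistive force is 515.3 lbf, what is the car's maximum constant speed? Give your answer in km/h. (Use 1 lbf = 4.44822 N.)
Convert to SI: F = 2292.17 N
P = Fv ⇒ v = P/F = 102000 W/2292.17 N = 44.4994 m/s = 160.2 km/h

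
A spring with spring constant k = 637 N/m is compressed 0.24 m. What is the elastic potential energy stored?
PE = ½kx² = ½(637)(0.24)² = 18.35 J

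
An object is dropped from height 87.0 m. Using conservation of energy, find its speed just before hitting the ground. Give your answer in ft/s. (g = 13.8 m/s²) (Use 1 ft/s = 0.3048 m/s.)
mgh = ½mv² ⇒ v = √(2gh) = √(2·13.8·87.0) = 49.002 m/s = 160.8 ft/s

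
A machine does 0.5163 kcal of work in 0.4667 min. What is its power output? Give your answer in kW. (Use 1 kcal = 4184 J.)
Convert to SI: W = 2160.2 J, t = 28.002 s
P = W/t = 2160.2/28.002 = 77.1445 W = 0.07714 kW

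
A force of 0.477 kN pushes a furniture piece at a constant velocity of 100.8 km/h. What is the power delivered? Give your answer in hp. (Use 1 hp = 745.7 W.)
Convert to SI: F = 477.0 N, v = 28.0 m/s
P = Fv = (477.0)(28.0) = 13356.0 W = 17.91 hp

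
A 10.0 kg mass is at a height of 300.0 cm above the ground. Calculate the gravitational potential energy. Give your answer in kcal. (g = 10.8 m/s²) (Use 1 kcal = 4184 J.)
Convert to SI: m = 10.0 kg, h = 3.0 m
PE = mgh = (10.0)(10.8)(3.0) = 324.0 J = 0.07744 kcal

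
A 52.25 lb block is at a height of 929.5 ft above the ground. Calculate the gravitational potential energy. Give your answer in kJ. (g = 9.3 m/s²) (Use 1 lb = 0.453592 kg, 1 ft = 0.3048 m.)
Convert to SI: m = 23.7002 kg, h = 283.312 m
PE = mgh = (23.7002)(9.3)(283.312) = 62445.2 J = 62.45 kJ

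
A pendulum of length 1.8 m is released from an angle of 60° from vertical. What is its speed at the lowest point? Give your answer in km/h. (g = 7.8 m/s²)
h = L(1 − cosθ) = 1.8(1 − cos60°) = 0.9 m
v = √(2gh) = √(2·7.8·0.9) = 3.747 m/s = 13.49 km/h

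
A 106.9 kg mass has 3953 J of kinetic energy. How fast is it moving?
v = √(2·KE/m) = √(2·3953/106.9) = 8.6 m/s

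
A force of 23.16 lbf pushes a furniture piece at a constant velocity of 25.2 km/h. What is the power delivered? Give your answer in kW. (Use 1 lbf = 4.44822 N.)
Convert to SI: F = 103.021 N, v = 7.0 m/s
P = Fv = (103.021)(7.0) = 721.145 W = 0.7211 kW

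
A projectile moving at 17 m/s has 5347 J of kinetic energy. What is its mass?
m = 2·KE/v² = 2·5347/(17)² = 37.0 kg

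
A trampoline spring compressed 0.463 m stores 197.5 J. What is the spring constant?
k = 2·PE/x² = 2·197.5/(0.463)² = 1843 N/m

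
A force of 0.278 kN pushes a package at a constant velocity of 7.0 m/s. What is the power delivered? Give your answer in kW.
Convert to SI: F = 278.0 N, v = 7.0 m/s
P = Fv = (278.0)(7.0) = 1946.0 W = 1.946 kW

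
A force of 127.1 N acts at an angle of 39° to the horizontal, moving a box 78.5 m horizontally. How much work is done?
W = F·d·cosθ = (127.1)(78.5)cos(39°) = 7754 J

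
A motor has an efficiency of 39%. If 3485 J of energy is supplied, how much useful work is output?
W_out = η·W_in = 0.39·3485 = 1359.15 J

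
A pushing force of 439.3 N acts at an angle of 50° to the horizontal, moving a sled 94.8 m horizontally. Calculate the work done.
W = F·d·cosθ = (439.3)(94.8)cos(50°) = 26770 J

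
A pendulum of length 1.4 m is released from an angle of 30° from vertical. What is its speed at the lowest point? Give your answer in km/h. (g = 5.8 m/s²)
h = L(1 − cosθ) = 1.4(1 − cos30°) = 0.187564 m
v = √(2gh) = √(2·5.8·0.187564) = 1.47504 m/s = 5.31 km/h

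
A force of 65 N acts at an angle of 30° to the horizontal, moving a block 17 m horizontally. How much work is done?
W = F·d·cosθ = (65)(17)cos(30°) = 957.0 J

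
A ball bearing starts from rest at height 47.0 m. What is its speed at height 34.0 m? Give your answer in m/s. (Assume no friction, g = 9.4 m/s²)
mgh₁ = mgh₂ + ½mv² ⇒ v = √(2g(h₁−h₂)) = √(2·9.4·13.0) = 15.63 m/s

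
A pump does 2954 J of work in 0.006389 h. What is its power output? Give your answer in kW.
Convert to SI: W = 2954.0 J, t = 23.0004 s
P = W/t = 2954.0/23.0004 = 128.433 W = 0.1284 kW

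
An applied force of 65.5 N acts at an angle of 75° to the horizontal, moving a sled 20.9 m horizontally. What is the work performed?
W = F·d·cosθ = (65.5)(20.9)cos(75°) = 354.3 J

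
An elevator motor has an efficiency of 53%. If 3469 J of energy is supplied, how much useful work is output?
W_out = η·W_in = 0.53·3469 = 1838.57 J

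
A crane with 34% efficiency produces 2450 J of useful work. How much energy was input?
W_in = W_out/η = 2450/0.34 = 7206 J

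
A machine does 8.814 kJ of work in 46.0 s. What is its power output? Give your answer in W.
Convert to SI: W = 8814.0 J, t = 46.0 s
P = W/t = 8814.0/46.0 = 191.6 W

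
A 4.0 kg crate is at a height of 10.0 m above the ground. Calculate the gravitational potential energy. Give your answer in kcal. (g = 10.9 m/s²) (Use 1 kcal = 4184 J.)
PE = mgh = (4.0)(10.9)(10.0) = 436.0 J = 0.1042 kcal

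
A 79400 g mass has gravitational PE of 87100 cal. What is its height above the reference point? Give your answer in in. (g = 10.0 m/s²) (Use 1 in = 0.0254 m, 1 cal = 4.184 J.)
Convert to SI: m = 79.4 kg, PE = 364426 J
h = PE/(mg) = 364426/(79.4·10.0) = 458.975 m = 18070 in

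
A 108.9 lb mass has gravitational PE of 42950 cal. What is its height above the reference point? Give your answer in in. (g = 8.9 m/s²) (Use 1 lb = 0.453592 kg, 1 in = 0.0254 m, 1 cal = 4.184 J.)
Convert to SI: m = 49.3962 kg, PE = 179703 J
h = PE/(mg) = 179703/(49.3962·8.9) = 408.763 m = 16090 in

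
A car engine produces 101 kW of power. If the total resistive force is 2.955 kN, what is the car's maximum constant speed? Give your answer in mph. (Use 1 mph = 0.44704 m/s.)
Convert to SI: F = 2955.0 N
P = Fv ⇒ v = P/F = 101000 W/2955.0 N = 34.1794 m/s = 76.46 mph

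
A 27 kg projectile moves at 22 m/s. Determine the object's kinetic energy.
KE = ½mv² = ½(27)(22)² = 6534.0 J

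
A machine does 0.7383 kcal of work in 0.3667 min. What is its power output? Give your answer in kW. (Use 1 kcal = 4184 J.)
Convert to SI: W = 3089.05 J, t = 22.002 s
P = W/t = 3089.05/22.002 = 140.398 W = 0.1404 kW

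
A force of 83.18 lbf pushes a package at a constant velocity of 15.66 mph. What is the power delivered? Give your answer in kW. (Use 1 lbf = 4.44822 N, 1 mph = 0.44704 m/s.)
Convert to SI: F = 370.003 N, v = 7.00065 m/s
P = Fv = (370.003)(7.00065) = 2590.26 W = 2.59 kW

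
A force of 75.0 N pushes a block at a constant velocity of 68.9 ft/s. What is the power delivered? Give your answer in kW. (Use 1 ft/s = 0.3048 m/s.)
Convert to SI: F = 75.0 N, v = 21.0007 m/s
P = Fv = (75.0)(21.0007) = 1575.05 W = 1.575 kW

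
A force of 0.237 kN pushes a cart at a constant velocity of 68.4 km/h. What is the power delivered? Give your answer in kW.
Convert to SI: F = 237.0 N, v = 19.0 m/s
P = Fv = (237.0)(19.0) = 4503.0 W = 4.503 kW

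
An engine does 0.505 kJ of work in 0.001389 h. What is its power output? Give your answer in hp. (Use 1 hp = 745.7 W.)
Convert to SI: W = 505.0 J, t = 5.0004 s
P = W/t = 505.0/5.0004 = 100.992 W = 0.1354 hp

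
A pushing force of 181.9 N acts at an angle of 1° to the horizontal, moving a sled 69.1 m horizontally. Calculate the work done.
W = F·d·cosθ = (181.9)(69.1)cos(1°) = 12570 J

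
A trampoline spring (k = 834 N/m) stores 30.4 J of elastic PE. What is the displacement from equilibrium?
x = √(2·PE/k) = √(2·30.4/834) = 0.27 m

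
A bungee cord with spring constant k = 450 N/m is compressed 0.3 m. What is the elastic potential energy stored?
PE = ½kx² = ½(450)(0.3)² = 20.25 J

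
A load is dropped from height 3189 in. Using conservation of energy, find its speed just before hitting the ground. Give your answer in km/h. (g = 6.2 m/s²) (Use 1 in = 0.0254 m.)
Convert to SI: h = 81.0006 m
mgh = ½mv² ⇒ v = √(2gh) = √(2·6.2·81.0006) = 31.6924 m/s = 114.1 km/h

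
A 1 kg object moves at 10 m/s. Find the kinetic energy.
KE = ½mv² = ½(1)(10)² = 50.0 J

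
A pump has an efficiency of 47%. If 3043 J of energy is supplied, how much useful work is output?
W_out = η·W_in = 0.47·3043 = 1430.21 J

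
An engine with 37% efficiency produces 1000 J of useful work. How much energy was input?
W_in = W_out/η = 1000/0.37 = 2703 J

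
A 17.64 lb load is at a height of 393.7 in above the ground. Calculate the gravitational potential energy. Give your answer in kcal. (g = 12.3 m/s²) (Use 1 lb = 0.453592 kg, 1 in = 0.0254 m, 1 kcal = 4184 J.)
Convert to SI: m = 8.00136 kg, h = 9.99998 m
PE = mgh = (8.00136)(12.3)(9.99998) = 984.166 J = 0.2352 kcal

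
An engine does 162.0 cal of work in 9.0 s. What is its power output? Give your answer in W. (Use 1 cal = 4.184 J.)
Convert to SI: W = 677.808 J, t = 9.0 s
P = W/t = 677.808/9.0 = 75.31 W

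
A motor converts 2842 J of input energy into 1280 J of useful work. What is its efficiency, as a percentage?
η = W_out/W_in = 1280/2842 = 45.04%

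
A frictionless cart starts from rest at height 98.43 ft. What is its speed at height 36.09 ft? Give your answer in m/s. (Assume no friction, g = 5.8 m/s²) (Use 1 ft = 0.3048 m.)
Convert to SI: h₁−h₂ = 19.0012 m
mgh₁ = mgh₂ + ½mv² ⇒ v = √(2g(h₁−h₂)) = √(2·5.8·19.0012) = 14.85 m/s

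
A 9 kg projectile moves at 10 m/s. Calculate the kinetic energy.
KE = ½mv² = ½(9)(10)² = 450.0 J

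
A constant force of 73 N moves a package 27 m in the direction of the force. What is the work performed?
W = F·d = (73)(27) = 1971 J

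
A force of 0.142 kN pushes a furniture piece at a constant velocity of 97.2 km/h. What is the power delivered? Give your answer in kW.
Convert to SI: F = 142.0 N, v = 27.0 m/s
P = Fv = (142.0)(27.0) = 3834.0 W = 3.834 kW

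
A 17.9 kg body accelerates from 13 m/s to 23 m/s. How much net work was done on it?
W = ΔKE = ½m(v₂² − v₁²) = ½(17.9)(23² − 13²) = 3222.0 J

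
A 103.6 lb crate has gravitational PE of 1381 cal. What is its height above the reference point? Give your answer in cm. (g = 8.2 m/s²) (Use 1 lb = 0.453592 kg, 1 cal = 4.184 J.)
Convert to SI: m = 46.9921 kg, PE = 5778.1 J
h = PE/(mg) = 5778.1/(46.9921·8.2) = 14.994996 m = 1499 cm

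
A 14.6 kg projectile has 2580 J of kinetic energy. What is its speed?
v = √(2·KE/m) = √(2·2580/14.6) = 18.8 m/s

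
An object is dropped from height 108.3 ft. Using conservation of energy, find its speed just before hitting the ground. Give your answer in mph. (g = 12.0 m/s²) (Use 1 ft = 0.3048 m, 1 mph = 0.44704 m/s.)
Convert to SI: h = 33.0098 m
mgh = ½mv² ⇒ v = √(2gh) = √(2·12.0·33.0098) = 28.1467 m/s = 62.96 mph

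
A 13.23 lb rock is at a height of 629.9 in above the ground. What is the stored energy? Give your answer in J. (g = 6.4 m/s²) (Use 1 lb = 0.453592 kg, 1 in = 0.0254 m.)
Convert to SI: m = 6.00102 kg, h = 15.9995 m
PE = mgh = (6.00102)(6.4)(15.9995) = 614.5 J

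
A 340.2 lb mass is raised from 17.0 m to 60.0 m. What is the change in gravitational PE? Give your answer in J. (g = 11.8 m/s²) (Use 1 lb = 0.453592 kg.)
Convert to SI: m = 154.312 kg, Δh = 43.0 m
ΔPE = mgΔh = (154.312)(11.8)(43.0) = 78300 J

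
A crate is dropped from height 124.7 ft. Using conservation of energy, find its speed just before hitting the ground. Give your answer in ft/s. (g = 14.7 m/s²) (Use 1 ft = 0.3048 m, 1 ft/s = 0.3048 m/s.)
Convert to SI: h = 38.0086 m
mgh = ½mv² ⇒ v = √(2gh) = √(2·14.7·38.0086) = 33.4283 m/s = 109.7 ft/s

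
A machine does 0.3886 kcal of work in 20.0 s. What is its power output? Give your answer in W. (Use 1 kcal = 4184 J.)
Convert to SI: W = 1625.9 J, t = 20.0 s
P = W/t = 1625.9/20.0 = 81.3 W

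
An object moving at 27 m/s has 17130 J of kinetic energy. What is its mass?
m = 2·KE/v² = 2·17130/(27)² = 47.0 kg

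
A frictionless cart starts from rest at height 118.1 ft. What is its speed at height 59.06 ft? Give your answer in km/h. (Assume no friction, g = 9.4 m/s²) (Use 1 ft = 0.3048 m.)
Convert to SI: h₁−h₂ = 17.9954 m
mgh₁ = mgh₂ + ½mv² ⇒ v = √(2g(h₁−h₂)) = √(2·9.4·17.9954) = 18.3933 m/s = 66.22 km/h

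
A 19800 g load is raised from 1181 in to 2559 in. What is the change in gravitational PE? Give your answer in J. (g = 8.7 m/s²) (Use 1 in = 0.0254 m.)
Convert to SI: m = 19.8 kg, Δh = 35.0012 m
ΔPE = mgΔh = (19.8)(8.7)(35.0012) = 6029 J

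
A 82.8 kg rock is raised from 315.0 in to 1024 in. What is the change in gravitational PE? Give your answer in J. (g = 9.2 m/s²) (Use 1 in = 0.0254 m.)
Convert to SI: m = 82.8 kg, Δh = 18.0086 m
ΔPE = mgΔh = (82.8)(9.2)(18.0086) = 13720 J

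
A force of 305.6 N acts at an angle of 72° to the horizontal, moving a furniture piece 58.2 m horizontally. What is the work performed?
W = F·d·cosθ = (305.6)(58.2)cos(72°) = 5496 J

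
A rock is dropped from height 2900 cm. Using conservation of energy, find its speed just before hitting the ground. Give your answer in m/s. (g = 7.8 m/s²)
Convert to SI: h = 29.0 m
mgh = ½mv² ⇒ v = √(2gh) = √(2·7.8·29.0) = 21.27 m/s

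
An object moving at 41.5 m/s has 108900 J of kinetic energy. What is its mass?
m = 2·KE/v² = 2·108900/(41.5)² = 126.5 kg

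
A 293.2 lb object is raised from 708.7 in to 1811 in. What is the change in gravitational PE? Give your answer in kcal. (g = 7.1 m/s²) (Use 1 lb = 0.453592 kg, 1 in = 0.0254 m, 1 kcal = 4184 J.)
Convert to SI: m = 132.993 kg, Δh = 27.9984 m
ΔPE = mgΔh = (132.993)(7.1)(27.9984) = 26437.6 J = 6.319 kcal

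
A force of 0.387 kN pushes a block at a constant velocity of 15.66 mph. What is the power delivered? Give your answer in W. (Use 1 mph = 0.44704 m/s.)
Convert to SI: F = 387.0 N, v = 7.00065 m/s
P = Fv = (387.0)(7.00065) = 2709 W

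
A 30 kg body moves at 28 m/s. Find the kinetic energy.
KE = ½mv² = ½(30)(28)² = 11760.0 J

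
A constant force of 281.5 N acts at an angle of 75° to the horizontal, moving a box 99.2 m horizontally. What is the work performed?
W = F·d·cosθ = (281.5)(99.2)cos(75°) = 7227 J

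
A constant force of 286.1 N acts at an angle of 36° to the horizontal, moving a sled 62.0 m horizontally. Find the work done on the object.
W = F·d·cosθ = (286.1)(62.0)cos(36°) = 14350 J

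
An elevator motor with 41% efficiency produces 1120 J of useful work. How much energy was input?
W_in = W_out/η = 1120/0.41 = 2732 J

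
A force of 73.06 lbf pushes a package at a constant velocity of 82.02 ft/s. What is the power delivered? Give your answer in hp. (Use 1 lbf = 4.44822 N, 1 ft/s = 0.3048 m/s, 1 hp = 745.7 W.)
Convert to SI: F = 324.987 N, v = 24.9997 m/s
P = Fv = (324.987)(24.9997) = 8124.58 W = 10.9 hp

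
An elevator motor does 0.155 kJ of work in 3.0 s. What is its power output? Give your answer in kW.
Convert to SI: W = 155.0 J, t = 3.0 s
P = W/t = 155.0/3.0 = 51.6667 W = 0.05167 kW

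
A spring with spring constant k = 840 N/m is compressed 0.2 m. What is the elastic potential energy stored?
PE = ½kx² = ½(840)(0.2)² = 16.8 J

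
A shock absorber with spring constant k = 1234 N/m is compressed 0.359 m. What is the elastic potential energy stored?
PE = ½kx² = ½(1234)(0.359)² = 79.52 J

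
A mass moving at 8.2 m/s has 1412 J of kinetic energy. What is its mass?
m = 2·KE/v² = 2·1412/(8.2)² = 42.0 kg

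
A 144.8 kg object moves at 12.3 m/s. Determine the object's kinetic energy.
KE = ½mv² = ½(144.8)(12.3)² = 10950 J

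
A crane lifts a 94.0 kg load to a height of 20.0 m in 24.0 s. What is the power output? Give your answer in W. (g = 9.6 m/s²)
P = mgh/t = (94.0)(9.6)(20.0)/24.0 = 752.0 W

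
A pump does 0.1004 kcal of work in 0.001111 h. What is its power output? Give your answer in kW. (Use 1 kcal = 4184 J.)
Convert to SI: W = 420.074 J, t = 3.9996 s
P = W/t = 420.074/3.9996 = 105.029 W = 0.105 kW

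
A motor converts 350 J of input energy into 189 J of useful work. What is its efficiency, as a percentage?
η = W_out/W_in = 189/350 = 54.0%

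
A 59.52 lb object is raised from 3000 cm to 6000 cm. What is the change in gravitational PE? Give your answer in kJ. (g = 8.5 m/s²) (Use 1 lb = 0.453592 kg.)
Convert to SI: m = 26.9978 kg, Δh = 30.0 m
ΔPE = mgΔh = (26.9978)(8.5)(30.0) = 6884.44 J = 6.884 kJ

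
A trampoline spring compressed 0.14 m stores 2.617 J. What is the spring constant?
k = 2·PE/x² = 2·2.617/(0.14)² = 267.0 N/m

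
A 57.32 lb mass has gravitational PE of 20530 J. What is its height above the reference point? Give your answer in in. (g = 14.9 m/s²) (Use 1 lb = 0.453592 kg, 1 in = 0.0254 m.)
Convert to SI: m = 25.9999 kg, PE = 20530.0 J
h = PE/(mg) = 20530.0/(25.9999·14.9) = 52.9945 m = 2086 in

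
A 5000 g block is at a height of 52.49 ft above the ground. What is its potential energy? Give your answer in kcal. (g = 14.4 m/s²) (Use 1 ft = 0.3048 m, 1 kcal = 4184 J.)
Convert to SI: m = 5.0 kg, h = 15.999 m
PE = mgh = (5.0)(14.4)(15.999) = 1151.92 J = 0.2753 kcal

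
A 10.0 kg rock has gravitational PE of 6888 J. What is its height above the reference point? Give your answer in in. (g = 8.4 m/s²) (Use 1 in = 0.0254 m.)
h = PE/(mg) = 6888.0/(10.0·8.4) = 82.0 m = 3228 in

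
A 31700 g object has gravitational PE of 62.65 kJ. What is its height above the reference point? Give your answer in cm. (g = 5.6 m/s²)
Convert to SI: m = 31.7 kg, PE = 62650.0 J
h = PE/(mg) = 62650.0/(31.7·5.6) = 352.918 m = 35290 cm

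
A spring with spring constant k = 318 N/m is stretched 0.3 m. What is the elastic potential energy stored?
PE = ½kx² = ½(318)(0.3)² = 14.31 J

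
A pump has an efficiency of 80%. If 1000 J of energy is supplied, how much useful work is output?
W_out = η·W_in = 0.8·1000 = 800.0 J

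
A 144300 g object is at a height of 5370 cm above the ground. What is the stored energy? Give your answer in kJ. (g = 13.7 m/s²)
Convert to SI: m = 144.3 kg, h = 53.7 m
PE = mgh = (144.3)(13.7)(53.7) = 106160 J = 106.2 kJ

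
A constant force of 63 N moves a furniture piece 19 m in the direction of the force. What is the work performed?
W = F·d = (63)(19) = 1197 J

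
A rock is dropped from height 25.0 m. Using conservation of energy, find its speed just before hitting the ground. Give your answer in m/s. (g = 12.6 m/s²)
mgh = ½mv² ⇒ v = √(2gh) = √(2·12.6·25.0) = 25.1 m/s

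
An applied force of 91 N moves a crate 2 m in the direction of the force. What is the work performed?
W = F·d = (91)(2) = 182.0 J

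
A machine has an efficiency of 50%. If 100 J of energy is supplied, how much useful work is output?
W_out = η·W_in = 0.5·100 = 50.0 J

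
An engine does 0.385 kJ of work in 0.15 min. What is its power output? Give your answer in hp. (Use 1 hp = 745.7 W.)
Convert to SI: W = 385.0 J, t = 9.0 s
P = W/t = 385.0/9.0 = 42.7778 W = 0.05737 hp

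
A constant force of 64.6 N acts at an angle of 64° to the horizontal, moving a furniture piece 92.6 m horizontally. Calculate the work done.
W = F·d·cosθ = (64.6)(92.6)cos(64°) = 2622 J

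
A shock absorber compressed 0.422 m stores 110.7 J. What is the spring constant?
k = 2·PE/x² = 2·110.7/(0.422)² = 1243 N/m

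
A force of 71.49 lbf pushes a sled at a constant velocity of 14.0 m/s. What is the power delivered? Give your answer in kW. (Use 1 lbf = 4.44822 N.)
Convert to SI: F = 318.003 N, v = 14.0 m/s
P = Fv = (318.003)(14.0) = 4452.05 W = 4.452 kW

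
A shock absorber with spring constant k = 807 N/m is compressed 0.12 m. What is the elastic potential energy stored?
PE = ½kx² = ½(807)(0.12)² = 5.81 J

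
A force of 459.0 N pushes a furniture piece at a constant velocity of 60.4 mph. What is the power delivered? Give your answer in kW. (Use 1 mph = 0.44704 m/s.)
Convert to SI: F = 459.0 N, v = 27.0012 m/s
P = Fv = (459.0)(27.0012) = 12393.6 W = 12.39 kW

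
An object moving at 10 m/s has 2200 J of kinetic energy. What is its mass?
m = 2·KE/v² = 2·2200/(10)² = 44.0 kg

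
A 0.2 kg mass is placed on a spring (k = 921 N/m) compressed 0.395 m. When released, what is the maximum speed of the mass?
½kx² = ½mv² ⇒ v = x√(k/m) = (0.395)√(921/0.2) = 26.8 m/s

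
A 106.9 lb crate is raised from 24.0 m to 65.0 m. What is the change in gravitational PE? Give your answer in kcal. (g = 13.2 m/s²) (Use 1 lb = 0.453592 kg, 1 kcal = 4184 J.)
Convert to SI: m = 48.489 kg, Δh = 41.0 m
ΔPE = mgΔh = (48.489)(13.2)(41.0) = 26242.2 J = 6.272 kcal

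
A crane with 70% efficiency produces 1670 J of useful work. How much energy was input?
W_in = W_out/η = 1670/0.7 = 2386 J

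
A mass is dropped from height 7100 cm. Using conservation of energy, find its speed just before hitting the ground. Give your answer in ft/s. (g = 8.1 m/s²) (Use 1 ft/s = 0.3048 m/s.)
Convert to SI: h = 71.0 m
mgh = ½mv² ⇒ v = √(2gh) = √(2·8.1·71.0) = 33.9146 m/s = 111.3 ft/s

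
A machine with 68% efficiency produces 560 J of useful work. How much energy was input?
W_in = W_out/η = 560/0.68 = 823.5 J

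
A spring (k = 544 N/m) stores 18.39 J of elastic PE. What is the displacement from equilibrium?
x = √(2·PE/k) = √(2·18.39/544) = 0.26 m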